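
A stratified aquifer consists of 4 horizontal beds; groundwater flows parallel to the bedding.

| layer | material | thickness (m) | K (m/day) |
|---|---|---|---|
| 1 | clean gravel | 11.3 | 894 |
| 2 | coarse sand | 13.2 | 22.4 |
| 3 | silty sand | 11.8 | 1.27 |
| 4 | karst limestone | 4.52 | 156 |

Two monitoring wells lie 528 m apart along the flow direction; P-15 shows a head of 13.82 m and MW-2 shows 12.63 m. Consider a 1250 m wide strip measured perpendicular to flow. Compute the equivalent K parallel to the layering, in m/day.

272

Flow is parallel to layering, so each bed carries its own Darcy discharge and the transmissivities add.
Σ(K_i·b_i) = 894×11.3 + 22.4×13.2 + 1.27×11.8 + 156×4.52 = 11118 m²/day.
Total thickness b = 40.82 m, so K_eq = Σ(K_i·b_i)/b = 272.4 m/day.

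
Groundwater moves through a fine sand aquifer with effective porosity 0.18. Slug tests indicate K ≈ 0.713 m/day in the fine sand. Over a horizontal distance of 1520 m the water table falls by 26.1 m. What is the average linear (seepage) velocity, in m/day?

0.0680

Hydraulic gradient i = Δh / L = 26.1 / 1520 = 0.01717.
Darcy flux q = K · i = 0.7130 × 0.01717 = 0.01224 m/day.
Seepage velocity v = q / n_e = 0.01224 / 0.18 = 0.06802 m/day.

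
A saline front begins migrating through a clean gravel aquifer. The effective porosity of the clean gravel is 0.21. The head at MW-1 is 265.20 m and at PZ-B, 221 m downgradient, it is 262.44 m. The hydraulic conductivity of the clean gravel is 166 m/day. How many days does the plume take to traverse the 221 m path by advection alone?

22.4

Hydraulic gradient i = (265.20 − 262.44) / 221 = 2.76 / 221 = 0.01249.
Darcy flux q = K · i = 166.0 × 0.01249 = 2.073 m/day.
Seepage velocity v = q / n_e = 2.073 / 0.21 = 9.872 m/day.
Travel time t = L / v = 221 / 9.872 = 22.39 days.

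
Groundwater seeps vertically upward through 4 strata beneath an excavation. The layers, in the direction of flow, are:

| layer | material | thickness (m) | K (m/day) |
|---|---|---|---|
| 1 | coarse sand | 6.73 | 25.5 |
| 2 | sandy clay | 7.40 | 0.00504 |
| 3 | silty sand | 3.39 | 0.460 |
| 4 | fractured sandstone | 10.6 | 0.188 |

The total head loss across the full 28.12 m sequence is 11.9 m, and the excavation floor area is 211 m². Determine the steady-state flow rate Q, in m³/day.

Flow is perpendicular to layering, so the layers act in series and the equivalent K is the thickness-weighted harmonic mean.
Total thickness L = 6.73 + 7.40 + 3.39 + 10.6 = 28.12 m.
Σ(b_i/K_i) = 6.73/25.5 + 7.40/0.00504 + 3.39/0.460 + 10.6/0.188 = 1532 d.
K_eq = L / Σ(b_i/K_i) = 28.12 / 1532 = 0.01835 m/day.
Q = K_eq · A · (Δh/L) = 0.01835 × 211 × (11.9/28.12) = 1.639 m³/day.

1.64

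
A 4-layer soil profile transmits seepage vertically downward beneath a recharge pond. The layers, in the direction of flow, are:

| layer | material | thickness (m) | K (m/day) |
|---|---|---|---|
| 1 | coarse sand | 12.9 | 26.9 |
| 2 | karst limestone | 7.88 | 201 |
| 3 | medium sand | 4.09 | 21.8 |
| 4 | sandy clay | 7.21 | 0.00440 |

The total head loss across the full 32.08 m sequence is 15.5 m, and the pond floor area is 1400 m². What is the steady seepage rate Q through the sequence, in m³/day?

Flow is perpendicular to layering, so the layers act in series and the equivalent K is the thickness-weighted harmonic mean.
Total thickness L = 12.9 + 7.88 + 4.09 + 7.21 = 32.08 m.
Σ(b_i/K_i) = 12.9/26.9 + 7.88/201 + 4.09/21.8 + 7.21/0.00440 = 1639 d.
K_eq = L / Σ(b_i/K_i) = 32.08 / 1639 = 0.01957 m/day.
Q = K_eq · A · (Δh/L) = 0.01957 × 1400 × (15.5/32.08) = 13.24 m³/day.

13.2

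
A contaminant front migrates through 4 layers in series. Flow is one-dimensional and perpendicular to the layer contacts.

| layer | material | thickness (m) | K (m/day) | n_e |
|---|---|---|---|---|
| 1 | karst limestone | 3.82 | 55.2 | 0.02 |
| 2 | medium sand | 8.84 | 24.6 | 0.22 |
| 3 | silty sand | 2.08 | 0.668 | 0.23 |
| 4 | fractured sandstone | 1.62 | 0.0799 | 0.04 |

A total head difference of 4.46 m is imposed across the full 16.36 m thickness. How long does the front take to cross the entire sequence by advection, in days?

With flow normal to the layers, continuity requires the same specific discharge q through every layer.
Σ(b_i/K_i) = 3.82/55.2 + 8.84/24.6 + 2.08/0.668 + 1.62/0.0799 = 23.82 d.
q = Δh / Σ(b_i/K_i) = 4.46 / 23.82 = 0.1873 m/day.
In each layer the seepage velocity is v_i = q/n_i, so the layer transit time is t_i = b_i·n_i / q:
  layer 1 (karst limestone): t_1 = 3.82 × 0.02 / 0.1873 = 0.4080 d
  layer 2 (medium sand): t_2 = 8.84 × 0.22 / 0.1873 = 10.39 d
  layer 3 (silty sand): t_3 = 2.08 × 0.23 / 0.1873 = 2.555 d
  layer 4 (fractured sandstone): t_4 = 1.62 × 0.04 / 0.1873 = 0.3461 d
Total t = Σ t_i = 13.69 days.

13.7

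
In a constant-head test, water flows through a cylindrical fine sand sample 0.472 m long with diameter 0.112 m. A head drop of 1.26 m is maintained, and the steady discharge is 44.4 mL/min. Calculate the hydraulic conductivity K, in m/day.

Cross-sectional area A = π·(d/2)² = π × (0.112/2)² = 0.009852 m².
Convert discharge: 44.4 mL/min = 7.400e-07 m³/s.
Darcy's law rearranged: K = Q·L / (A·Δh) = 7.400e-07 × 0.472 / (0.009852 × 1.26) = 2.814e-05 m/s = 2.431 m/day.

2.43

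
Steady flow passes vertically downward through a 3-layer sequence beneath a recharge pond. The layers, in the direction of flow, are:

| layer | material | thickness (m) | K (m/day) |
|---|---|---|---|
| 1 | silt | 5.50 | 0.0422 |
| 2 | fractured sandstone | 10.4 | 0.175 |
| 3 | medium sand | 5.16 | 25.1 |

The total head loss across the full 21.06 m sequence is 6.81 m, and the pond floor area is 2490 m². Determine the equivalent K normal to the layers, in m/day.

0.111

Flow is perpendicular to layering, so the layers act in series and the equivalent K is the thickness-weighted harmonic mean.
Total thickness L = 5.50 + 10.4 + 5.16 = 21.06 m.
Σ(b_i/K_i) = 5.50/0.0422 + 10.4/0.175 + 5.16/25.1 = 190.0 d.
K_eq = L / Σ(b_i/K_i) = 21.06 / 190.0 = 0.1109 m/day.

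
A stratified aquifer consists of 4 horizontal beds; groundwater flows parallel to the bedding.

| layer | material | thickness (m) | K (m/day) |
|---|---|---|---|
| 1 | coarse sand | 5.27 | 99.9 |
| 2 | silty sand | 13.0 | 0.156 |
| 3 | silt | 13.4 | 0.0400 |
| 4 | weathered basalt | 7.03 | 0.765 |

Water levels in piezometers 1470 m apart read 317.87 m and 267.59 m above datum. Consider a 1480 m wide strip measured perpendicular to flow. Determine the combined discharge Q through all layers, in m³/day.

Flow is parallel to layering, so each bed carries its own Darcy discharge and the transmissivities add.
Σ(K_i·b_i) = 99.9×5.27 + 0.156×13.0 + 0.0400×13.4 + 0.765×7.03 = 534.4 m²/day.
Hydraulic gradient i = (317.87 − 267.59) / 1470 = 50.28 / 1470 = 0.03420.
Q = Σ(K_i·b_i) · W · i = 534.4 × 1480 × 0.03420 = 27053 m³/day.

27100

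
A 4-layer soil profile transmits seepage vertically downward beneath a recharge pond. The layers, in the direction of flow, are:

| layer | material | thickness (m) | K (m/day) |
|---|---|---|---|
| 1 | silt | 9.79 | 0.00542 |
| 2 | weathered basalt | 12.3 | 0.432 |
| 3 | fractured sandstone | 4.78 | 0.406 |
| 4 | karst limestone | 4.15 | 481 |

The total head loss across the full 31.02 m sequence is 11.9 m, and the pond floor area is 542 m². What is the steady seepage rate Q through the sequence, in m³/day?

Flow is perpendicular to layering, so the layers act in series and the equivalent K is the thickness-weighted harmonic mean.
Total thickness L = 9.79 + 12.3 + 4.78 + 4.15 = 31.02 m.
Σ(b_i/K_i) = 9.79/0.00542 + 12.3/0.432 + 4.78/0.406 + 4.15/481 = 1847 d.
K_eq = L / Σ(b_i/K_i) = 31.02 / 1847 = 0.01680 m/day.
Q = K_eq · A · (Δh/L) = 0.01680 × 542 × (11.9/31.02) = 3.493 m³/day.

3.49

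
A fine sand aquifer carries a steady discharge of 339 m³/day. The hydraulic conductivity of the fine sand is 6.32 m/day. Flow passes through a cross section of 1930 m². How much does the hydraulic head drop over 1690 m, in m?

From Q = K·A·i, i = Q / (K·A) = 339 / (6.320 × 1930) = 0.02779.
Head loss Δh = i · L = 0.02779 × 1690 = 46.97 m.

47.0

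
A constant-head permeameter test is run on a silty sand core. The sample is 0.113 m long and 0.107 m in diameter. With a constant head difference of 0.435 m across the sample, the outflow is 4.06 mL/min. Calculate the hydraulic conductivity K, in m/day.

0.169

Cross-sectional area A = π·(d/2)² = π × (0.107/2)² = 0.008992 m².
Convert discharge: 4.06 mL/min = 6.767e-08 m³/s.
Darcy's law rearranged: K = Q·L / (A·Δh) = 6.767e-08 × 0.113 / (0.008992 × 0.435) = 1.955e-06 m/s = 0.1689 m/day.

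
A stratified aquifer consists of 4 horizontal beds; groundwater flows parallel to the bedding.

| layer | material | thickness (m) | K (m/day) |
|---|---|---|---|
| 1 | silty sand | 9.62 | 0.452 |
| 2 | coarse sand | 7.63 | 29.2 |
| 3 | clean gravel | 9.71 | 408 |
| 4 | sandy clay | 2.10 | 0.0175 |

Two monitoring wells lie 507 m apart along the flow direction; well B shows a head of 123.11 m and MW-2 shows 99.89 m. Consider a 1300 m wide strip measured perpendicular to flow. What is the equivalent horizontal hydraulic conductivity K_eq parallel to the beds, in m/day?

144

Flow is parallel to layering, so each bed carries its own Darcy discharge and the transmissivities add.
Σ(K_i·b_i) = 0.452×9.62 + 29.2×7.63 + 408×9.71 + 0.0175×2.10 = 4189 m²/day.
Total thickness b = 29.06 m, so K_eq = Σ(K_i·b_i)/b = 144.1 m/day.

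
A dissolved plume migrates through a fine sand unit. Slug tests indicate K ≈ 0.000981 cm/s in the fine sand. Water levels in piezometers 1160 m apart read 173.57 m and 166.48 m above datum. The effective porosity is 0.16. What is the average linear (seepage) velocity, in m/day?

Convert K: 0.000981 cm/s × 864 = 0.8476 m/day.
Hydraulic gradient i = (173.57 − 166.48) / 1160 = 7.09 / 1160 = 0.006112.
Darcy flux q = K · i = 0.8476 × 0.006112 = 0.005180 m/day.
Seepage velocity v = q / n_e = 0.005180 / 0.16 = 0.03238 m/day.

0.0324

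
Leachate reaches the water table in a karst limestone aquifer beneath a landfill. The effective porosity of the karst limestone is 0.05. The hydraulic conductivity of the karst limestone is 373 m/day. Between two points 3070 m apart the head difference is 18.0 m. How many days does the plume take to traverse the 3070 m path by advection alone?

Hydraulic gradient i = Δh / L = 18.0 / 3070 = 0.005863.
Darcy flux q = K · i = 373.0 × 0.005863 = 2.187 m/day.
Seepage velocity v = q / n_e = 2.187 / 0.05 = 43.74 m/day.
Travel time t = L / v = 3070 / 43.74 = 70.19 days.

70.2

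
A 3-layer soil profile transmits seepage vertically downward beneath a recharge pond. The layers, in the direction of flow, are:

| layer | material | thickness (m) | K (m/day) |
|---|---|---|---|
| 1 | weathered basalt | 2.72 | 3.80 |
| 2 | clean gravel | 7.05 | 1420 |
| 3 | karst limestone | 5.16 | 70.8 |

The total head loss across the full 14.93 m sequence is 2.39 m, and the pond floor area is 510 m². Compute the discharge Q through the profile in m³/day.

1540

Flow is perpendicular to layering, so the layers act in series and the equivalent K is the thickness-weighted harmonic mean.
Total thickness L = 2.72 + 7.05 + 5.16 = 14.93 m.
Σ(b_i/K_i) = 2.72/3.80 + 7.05/1420 + 5.16/70.8 = 0.7936 d.
K_eq = L / Σ(b_i/K_i) = 14.93 / 0.7936 = 18.81 m/day.
Q = K_eq · A · (Δh/L) = 18.81 × 510 × (2.39/14.93) = 1536 m³/day.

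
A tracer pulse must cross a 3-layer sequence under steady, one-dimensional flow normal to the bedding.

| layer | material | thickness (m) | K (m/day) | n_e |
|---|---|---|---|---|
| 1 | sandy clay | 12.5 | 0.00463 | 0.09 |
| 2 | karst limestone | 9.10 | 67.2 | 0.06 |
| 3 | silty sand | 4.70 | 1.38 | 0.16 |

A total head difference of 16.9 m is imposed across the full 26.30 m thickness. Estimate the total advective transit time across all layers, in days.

With flow normal to the layers, continuity requires the same specific discharge q through every layer.
Σ(b_i/K_i) = 12.5/0.00463 + 9.10/67.2 + 4.70/1.38 = 2703 d.
q = Δh / Σ(b_i/K_i) = 16.9 / 2703 = 0.006252 m/day.
In each layer the seepage velocity is v_i = q/n_i, so the layer transit time is t_i = b_i·n_i / q:
  layer 1 (sandy clay): t_1 = 12.5 × 0.09 / 0.006252 = 180.0 d
  layer 2 (karst limestone): t_2 = 9.10 × 0.06 / 0.006252 = 87.34 d
  layer 3 (silty sand): t_3 = 4.70 × 0.16 / 0.006252 = 120.3 d
Total t = Σ t_i = 387.6 days.

388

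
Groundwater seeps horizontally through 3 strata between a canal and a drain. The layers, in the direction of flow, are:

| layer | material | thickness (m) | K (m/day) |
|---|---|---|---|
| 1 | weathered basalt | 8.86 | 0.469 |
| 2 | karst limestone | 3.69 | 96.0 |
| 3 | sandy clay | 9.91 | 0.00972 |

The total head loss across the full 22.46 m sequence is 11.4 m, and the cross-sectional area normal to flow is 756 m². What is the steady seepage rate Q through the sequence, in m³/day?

8.30

Flow is perpendicular to layering, so the layers act in series and the equivalent K is the thickness-weighted harmonic mean.
Total thickness L = 8.86 + 3.69 + 9.91 = 22.46 m.
Σ(b_i/K_i) = 8.86/0.469 + 3.69/96.0 + 9.91/0.00972 = 1038 d.
K_eq = L / Σ(b_i/K_i) = 22.46 / 1038 = 0.02163 m/day.
Q = K_eq · A · (Δh/L) = 0.02163 × 756 × (11.4/22.46) = 8.299 m³/day.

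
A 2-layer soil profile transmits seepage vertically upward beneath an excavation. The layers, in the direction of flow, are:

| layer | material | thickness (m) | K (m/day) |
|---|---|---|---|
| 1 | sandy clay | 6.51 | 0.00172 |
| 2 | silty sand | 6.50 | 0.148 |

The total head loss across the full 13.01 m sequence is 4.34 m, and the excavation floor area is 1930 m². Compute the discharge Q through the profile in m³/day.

2.19

Flow is perpendicular to layering, so the layers act in series and the equivalent K is the thickness-weighted harmonic mean.
Total thickness L = 6.51 + 6.50 = 13.01 m.
Σ(b_i/K_i) = 6.51/0.00172 + 6.50/0.148 = 3829 d.
K_eq = L / Σ(b_i/K_i) = 13.01 / 3829 = 0.003398 m/day.
Q = K_eq · A · (Δh/L) = 0.003398 × 1930 × (4.34/13.01) = 2.188 m³/day.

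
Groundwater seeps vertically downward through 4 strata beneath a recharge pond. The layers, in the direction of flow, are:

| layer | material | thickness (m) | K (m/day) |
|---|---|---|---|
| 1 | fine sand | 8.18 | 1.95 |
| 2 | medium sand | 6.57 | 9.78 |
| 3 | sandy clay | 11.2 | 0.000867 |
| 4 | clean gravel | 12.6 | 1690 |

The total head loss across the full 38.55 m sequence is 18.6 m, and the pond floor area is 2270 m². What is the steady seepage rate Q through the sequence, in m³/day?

3.27

Flow is perpendicular to layering, so the layers act in series and the equivalent K is the thickness-weighted harmonic mean.
Total thickness L = 8.18 + 6.57 + 11.2 + 12.6 = 38.55 m.
Σ(b_i/K_i) = 8.18/1.95 + 6.57/9.78 + 11.2/0.000867 + 12.6/1690 = 12923 d.
K_eq = L / Σ(b_i/K_i) = 38.55 / 12923 = 0.002983 m/day.
Q = K_eq · A · (Δh/L) = 0.002983 × 2270 × (18.6/38.55) = 3.267 m³/day.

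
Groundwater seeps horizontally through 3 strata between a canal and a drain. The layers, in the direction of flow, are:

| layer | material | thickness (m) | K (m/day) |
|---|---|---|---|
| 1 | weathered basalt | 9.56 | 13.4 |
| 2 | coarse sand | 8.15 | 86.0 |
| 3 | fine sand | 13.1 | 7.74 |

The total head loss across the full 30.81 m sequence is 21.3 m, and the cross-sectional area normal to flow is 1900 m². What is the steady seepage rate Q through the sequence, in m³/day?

Flow is perpendicular to layering, so the layers act in series and the equivalent K is the thickness-weighted harmonic mean.
Total thickness L = 9.56 + 8.15 + 13.1 = 30.81 m.
Σ(b_i/K_i) = 9.56/13.4 + 8.15/86.0 + 13.1/7.74 = 2.501 d.
K_eq = L / Σ(b_i/K_i) = 30.81 / 2.501 = 12.32 m/day.
Q = K_eq · A · (Δh/L) = 12.32 × 1900 × (21.3/30.81) = 16183 m³/day.

16200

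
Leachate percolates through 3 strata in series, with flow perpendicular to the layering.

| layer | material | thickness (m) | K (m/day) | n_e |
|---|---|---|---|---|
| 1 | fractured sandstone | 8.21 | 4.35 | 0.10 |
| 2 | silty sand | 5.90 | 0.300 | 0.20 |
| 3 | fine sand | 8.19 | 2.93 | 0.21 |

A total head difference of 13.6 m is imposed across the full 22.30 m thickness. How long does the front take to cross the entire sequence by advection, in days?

6.66

With flow normal to the layers, continuity requires the same specific discharge q through every layer.
Σ(b_i/K_i) = 8.21/4.35 + 5.90/0.300 + 8.19/2.93 = 24.35 d.
q = Δh / Σ(b_i/K_i) = 13.6 / 24.35 = 0.5585 m/day.
In each layer the seepage velocity is v_i = q/n_i, so the layer transit time is t_i = b_i·n_i / q:
  layer 1 (fractured sandstone): t_1 = 8.21 × 0.10 / 0.5585 = 1.470 d
  layer 2 (silty sand): t_2 = 5.90 × 0.20 / 0.5585 = 2.113 d
  layer 3 (fine sand): t_3 = 8.19 × 0.21 / 0.5585 = 3.079 d
Total t = Σ t_i = 6.662 days.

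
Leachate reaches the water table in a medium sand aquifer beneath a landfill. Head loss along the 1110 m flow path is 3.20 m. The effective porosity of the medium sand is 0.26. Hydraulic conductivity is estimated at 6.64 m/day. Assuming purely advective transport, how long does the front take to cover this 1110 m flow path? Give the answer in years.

41.3

Hydraulic gradient i = Δh / L = 3.20 / 1110 = 0.002883.
Darcy flux q = K · i = 6.640 × 0.002883 = 0.01914 m/day.
Seepage velocity v = q / n_e = 0.01914 / 0.26 = 0.07362 m/day.
Travel time t = L / v = 1110 / 0.07362 = 15077 days = 41.28 years.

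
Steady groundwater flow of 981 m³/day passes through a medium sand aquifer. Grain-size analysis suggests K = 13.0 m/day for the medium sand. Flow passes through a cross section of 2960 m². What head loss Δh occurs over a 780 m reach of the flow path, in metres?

19.9

From Q = K·A·i, i = Q / (K·A) = 981 / (13.00 × 2960) = 0.02549.
Head loss Δh = i · L = 0.02549 × 780 = 19.89 m.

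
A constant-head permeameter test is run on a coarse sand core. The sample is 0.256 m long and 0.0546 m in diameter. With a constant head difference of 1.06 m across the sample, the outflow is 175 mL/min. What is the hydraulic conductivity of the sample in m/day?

26.0

Cross-sectional area A = π·(d/2)² = π × (0.0546/2)² = 0.002341 m².
Convert discharge: 175 mL/min = 2.917e-06 m³/s.
Darcy's law rearranged: K = Q·L / (A·Δh) = 2.917e-06 × 0.256 / (0.002341 × 1.06) = 0.0003008 m/s = 25.99 m/day.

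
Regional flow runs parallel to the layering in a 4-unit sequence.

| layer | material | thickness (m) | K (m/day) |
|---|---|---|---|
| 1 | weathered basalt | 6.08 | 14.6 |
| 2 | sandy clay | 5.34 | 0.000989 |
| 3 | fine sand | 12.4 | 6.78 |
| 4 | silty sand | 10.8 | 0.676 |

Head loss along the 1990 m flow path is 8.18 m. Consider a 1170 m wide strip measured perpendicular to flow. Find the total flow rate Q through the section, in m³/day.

866

Flow is parallel to layering, so each bed carries its own Darcy discharge and the transmissivities add.
Σ(K_i·b_i) = 14.6×6.08 + 0.000989×5.34 + 6.78×12.4 + 0.676×10.8 = 180.1 m²/day.
Hydraulic gradient i = Δh / L = 8.18 / 1990 = 0.004111.
Q = Σ(K_i·b_i) · W · i = 180.1 × 1170 × 0.004111 = 866.4 m³/day.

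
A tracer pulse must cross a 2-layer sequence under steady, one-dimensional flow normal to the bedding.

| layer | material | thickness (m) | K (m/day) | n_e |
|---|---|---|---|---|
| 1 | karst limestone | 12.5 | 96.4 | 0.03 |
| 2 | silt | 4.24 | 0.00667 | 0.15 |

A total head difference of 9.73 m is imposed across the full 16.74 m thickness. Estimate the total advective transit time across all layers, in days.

With flow normal to the layers, continuity requires the same specific discharge q through every layer.
Σ(b_i/K_i) = 12.5/96.4 + 4.24/0.00667 = 635.8 d.
q = Δh / Σ(b_i/K_i) = 9.73 / 635.8 = 0.01530 m/day.
In each layer the seepage velocity is v_i = q/n_i, so the layer transit time is t_i = b_i·n_i / q:
  layer 1 (karst limestone): t_1 = 12.5 × 0.03 / 0.01530 = 24.50 d
  layer 2 (silt): t_2 = 4.24 × 0.15 / 0.01530 = 41.56 d
Total t = Σ t_i = 66.06 days.

66.1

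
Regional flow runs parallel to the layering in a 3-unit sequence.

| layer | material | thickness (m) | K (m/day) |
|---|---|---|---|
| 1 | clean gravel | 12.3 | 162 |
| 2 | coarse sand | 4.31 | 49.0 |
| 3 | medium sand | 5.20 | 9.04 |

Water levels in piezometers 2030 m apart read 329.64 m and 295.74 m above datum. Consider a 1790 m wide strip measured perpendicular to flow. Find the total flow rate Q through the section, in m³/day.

Flow is parallel to layering, so each bed carries its own Darcy discharge and the transmissivities add.
Σ(K_i·b_i) = 162×12.3 + 49.0×4.31 + 9.04×5.20 = 2251 m²/day.
Hydraulic gradient i = (329.64 − 295.74) / 2030 = 33.9 / 2030 = 0.01670.
Q = Σ(K_i·b_i) · W · i = 2251 × 1790 × 0.01670 = 67281 m³/day.

67300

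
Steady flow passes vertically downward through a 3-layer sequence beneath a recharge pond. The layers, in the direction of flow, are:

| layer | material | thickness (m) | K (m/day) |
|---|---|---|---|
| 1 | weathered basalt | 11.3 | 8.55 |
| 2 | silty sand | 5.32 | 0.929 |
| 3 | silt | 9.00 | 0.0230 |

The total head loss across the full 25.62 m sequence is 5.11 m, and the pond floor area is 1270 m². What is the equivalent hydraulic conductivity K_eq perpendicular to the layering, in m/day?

Flow is perpendicular to layering, so the layers act in series and the equivalent K is the thickness-weighted harmonic mean.
Total thickness L = 11.3 + 5.32 + 9.00 = 25.62 m.
Σ(b_i/K_i) = 11.3/8.55 + 5.32/0.929 + 9.00/0.0230 = 398.4 d.
K_eq = L / Σ(b_i/K_i) = 25.62 / 398.4 = 0.06431 m/day.

0.0643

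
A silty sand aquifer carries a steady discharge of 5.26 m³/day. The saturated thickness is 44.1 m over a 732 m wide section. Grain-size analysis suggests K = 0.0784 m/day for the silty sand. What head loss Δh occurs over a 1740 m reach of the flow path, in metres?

3.62

Cross-sectional area A = 732 × 44.1 = 32281 m².
From Q = K·A·i, i = Q / (K·A) = 5.26 / (0.07840 × 32281) = 0.002078.
Head loss Δh = i · L = 0.002078 × 1740 = 3.616 m.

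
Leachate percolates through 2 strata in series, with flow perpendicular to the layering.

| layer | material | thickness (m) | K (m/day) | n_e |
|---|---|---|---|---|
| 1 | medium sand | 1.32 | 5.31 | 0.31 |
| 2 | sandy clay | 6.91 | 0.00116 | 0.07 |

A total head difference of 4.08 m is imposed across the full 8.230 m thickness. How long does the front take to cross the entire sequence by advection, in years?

With flow normal to the layers, continuity requires the same specific discharge q through every layer.
Σ(b_i/K_i) = 1.32/5.31 + 6.91/0.00116 = 5957 d.
q = Δh / Σ(b_i/K_i) = 4.08 / 5957 = 0.0006849 m/day.
In each layer the seepage velocity is v_i = q/n_i, so the layer transit time is t_i = b_i·n_i / q:
  layer 1 (medium sand): t_1 = 1.32 × 0.31 / 0.0006849 = 597.5 d
  layer 2 (sandy clay): t_2 = 6.91 × 0.07 / 0.0006849 = 706.2 d
Total t = Σ t_i = 1304 days = 3.569 years.

3.57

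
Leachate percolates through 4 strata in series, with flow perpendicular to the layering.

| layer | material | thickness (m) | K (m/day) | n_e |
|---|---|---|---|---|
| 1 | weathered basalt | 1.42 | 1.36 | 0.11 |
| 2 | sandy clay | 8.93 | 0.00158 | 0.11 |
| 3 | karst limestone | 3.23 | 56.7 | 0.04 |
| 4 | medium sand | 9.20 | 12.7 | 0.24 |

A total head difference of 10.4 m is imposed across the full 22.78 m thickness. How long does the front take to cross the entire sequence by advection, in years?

With flow normal to the layers, continuity requires the same specific discharge q through every layer.
Σ(b_i/K_i) = 1.42/1.36 + 8.93/0.00158 + 3.23/56.7 + 9.20/12.7 = 5654 d.
q = Δh / Σ(b_i/K_i) = 10.4 / 5654 = 0.001839 m/day.
In each layer the seepage velocity is v_i = q/n_i, so the layer transit time is t_i = b_i·n_i / q:
  layer 1 (weathered basalt): t_1 = 1.42 × 0.11 / 0.001839 = 84.91 d
  layer 2 (sandy clay): t_2 = 8.93 × 0.11 / 0.001839 = 534.0 d
  layer 3 (karst limestone): t_3 = 3.23 × 0.04 / 0.001839 = 70.24 d
  layer 4 (medium sand): t_4 = 9.20 × 0.24 / 0.001839 = 1200 d
Total t = Σ t_i = 1889 days = 5.173 years.

5.17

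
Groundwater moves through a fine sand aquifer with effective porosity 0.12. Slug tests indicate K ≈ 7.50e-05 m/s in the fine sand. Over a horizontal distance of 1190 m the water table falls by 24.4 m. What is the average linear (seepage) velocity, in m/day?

Convert K: 7.50e-05 m/s × 86400 = 6.480 m/day.
Hydraulic gradient i = Δh / L = 24.4 / 1190 = 0.02050.
Darcy flux q = K · i = 6.480 × 0.02050 = 0.1329 m/day.
Seepage velocity v = q / n_e = 0.1329 / 0.12 = 1.107 m/day.

1.11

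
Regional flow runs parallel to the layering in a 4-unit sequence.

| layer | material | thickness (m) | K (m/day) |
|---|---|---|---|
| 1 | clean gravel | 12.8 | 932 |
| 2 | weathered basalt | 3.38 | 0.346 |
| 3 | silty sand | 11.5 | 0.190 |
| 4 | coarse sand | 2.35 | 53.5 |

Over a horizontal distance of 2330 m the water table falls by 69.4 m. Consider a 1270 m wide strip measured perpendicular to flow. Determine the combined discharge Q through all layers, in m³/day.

456000

Flow is parallel to layering, so each bed carries its own Darcy discharge and the transmissivities add.
Σ(K_i·b_i) = 932×12.8 + 0.346×3.38 + 0.190×11.5 + 53.5×2.35 = 12059 m²/day.
Hydraulic gradient i = Δh / L = 69.4 / 2330 = 0.02979.
Q = Σ(K_i·b_i) · W · i = 12059 × 1270 × 0.02979 = 4.561e+05 m³/day.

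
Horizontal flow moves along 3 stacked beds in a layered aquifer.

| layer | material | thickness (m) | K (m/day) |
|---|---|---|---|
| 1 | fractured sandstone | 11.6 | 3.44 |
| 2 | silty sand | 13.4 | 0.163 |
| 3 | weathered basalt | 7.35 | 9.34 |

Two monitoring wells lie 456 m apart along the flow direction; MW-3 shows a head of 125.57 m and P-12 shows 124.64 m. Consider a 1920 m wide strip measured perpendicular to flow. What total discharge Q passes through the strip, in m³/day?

Flow is parallel to layering, so each bed carries its own Darcy discharge and the transmissivities add.
Σ(K_i·b_i) = 3.44×11.6 + 0.163×13.4 + 9.34×7.35 = 110.7 m²/day.
Hydraulic gradient i = (125.57 − 124.64) / 456 = 0.93 / 456 = 0.002039.
Q = Σ(K_i·b_i) · W · i = 110.7 × 1920 × 0.002039 = 433.6 m³/day.

434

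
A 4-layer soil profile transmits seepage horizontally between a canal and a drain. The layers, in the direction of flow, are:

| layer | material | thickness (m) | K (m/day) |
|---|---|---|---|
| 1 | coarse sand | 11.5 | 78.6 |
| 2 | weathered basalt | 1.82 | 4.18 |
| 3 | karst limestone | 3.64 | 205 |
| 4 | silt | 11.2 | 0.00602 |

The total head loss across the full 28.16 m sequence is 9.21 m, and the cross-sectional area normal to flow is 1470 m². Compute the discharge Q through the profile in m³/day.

Flow is perpendicular to layering, so the layers act in series and the equivalent K is the thickness-weighted harmonic mean.
Total thickness L = 11.5 + 1.82 + 3.64 + 11.2 = 28.16 m.
Σ(b_i/K_i) = 11.5/78.6 + 1.82/4.18 + 3.64/205 + 11.2/0.00602 = 1861 d.
K_eq = L / Σ(b_i/K_i) = 28.16 / 1861 = 0.01513 m/day.
Q = K_eq · A · (Δh/L) = 0.01513 × 1470 × (9.21/28.16) = 7.275 m³/day.

7.27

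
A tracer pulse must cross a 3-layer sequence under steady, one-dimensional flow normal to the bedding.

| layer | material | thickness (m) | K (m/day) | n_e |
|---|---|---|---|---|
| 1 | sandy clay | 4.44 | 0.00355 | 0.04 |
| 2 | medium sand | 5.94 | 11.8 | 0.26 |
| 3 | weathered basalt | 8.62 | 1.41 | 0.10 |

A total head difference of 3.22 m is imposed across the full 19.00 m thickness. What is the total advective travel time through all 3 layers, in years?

2.76

With flow normal to the layers, continuity requires the same specific discharge q through every layer.
Σ(b_i/K_i) = 4.44/0.00355 + 5.94/11.8 + 8.62/1.41 = 1257 d.
q = Δh / Σ(b_i/K_i) = 3.22 / 1257 = 0.002561 m/day.
In each layer the seepage velocity is v_i = q/n_i, so the layer transit time is t_i = b_i·n_i / q:
  layer 1 (sandy clay): t_1 = 4.44 × 0.04 / 0.002561 = 69.35 d
  layer 2 (medium sand): t_2 = 5.94 × 0.26 / 0.002561 = 603.0 d
  layer 3 (weathered basalt): t_3 = 8.62 × 0.10 / 0.002561 = 336.6 d
Total t = Σ t_i = 1009 days = 2.762 years.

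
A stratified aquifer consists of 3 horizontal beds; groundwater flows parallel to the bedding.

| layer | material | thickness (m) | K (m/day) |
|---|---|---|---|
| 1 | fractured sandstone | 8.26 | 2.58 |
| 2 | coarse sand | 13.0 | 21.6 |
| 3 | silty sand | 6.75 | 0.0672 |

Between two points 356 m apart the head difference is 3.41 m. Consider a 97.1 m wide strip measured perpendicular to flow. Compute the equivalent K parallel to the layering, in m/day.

Flow is parallel to layering, so each bed carries its own Darcy discharge and the transmissivities add.
Σ(K_i·b_i) = 2.58×8.26 + 21.6×13.0 + 0.0672×6.75 = 302.6 m²/day.
Total thickness b = 28.01 m, so K_eq = Σ(K_i·b_i)/b = 10.80 m/day.

10.8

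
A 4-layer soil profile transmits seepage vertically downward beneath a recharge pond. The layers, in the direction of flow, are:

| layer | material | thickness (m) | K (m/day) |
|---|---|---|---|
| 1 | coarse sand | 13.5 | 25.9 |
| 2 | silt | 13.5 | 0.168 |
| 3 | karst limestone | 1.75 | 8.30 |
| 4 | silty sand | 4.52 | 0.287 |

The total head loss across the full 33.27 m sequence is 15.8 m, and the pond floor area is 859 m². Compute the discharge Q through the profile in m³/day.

Flow is perpendicular to layering, so the layers act in series and the equivalent K is the thickness-weighted harmonic mean.
Total thickness L = 13.5 + 13.5 + 1.75 + 4.52 = 33.27 m.
Σ(b_i/K_i) = 13.5/25.9 + 13.5/0.168 + 1.75/8.30 + 4.52/0.287 = 96.84 d.
K_eq = L / Σ(b_i/K_i) = 33.27 / 96.84 = 0.3436 m/day.
Q = K_eq · A · (Δh/L) = 0.3436 × 859 × (15.8/33.27) = 140.2 m³/day.

140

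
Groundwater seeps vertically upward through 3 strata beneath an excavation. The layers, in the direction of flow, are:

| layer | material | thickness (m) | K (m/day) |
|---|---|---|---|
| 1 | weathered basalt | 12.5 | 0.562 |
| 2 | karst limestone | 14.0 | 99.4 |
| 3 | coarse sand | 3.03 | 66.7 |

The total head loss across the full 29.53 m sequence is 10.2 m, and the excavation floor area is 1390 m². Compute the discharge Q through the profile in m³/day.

Flow is perpendicular to layering, so the layers act in series and the equivalent K is the thickness-weighted harmonic mean.
Total thickness L = 12.5 + 14.0 + 3.03 = 29.53 m.
Σ(b_i/K_i) = 12.5/0.562 + 14.0/99.4 + 3.03/66.7 = 22.43 d.
K_eq = L / Σ(b_i/K_i) = 29.53 / 22.43 = 1.317 m/day.
Q = K_eq · A · (Δh/L) = 1.317 × 1390 × (10.2/29.53) = 632.1 m³/day.

632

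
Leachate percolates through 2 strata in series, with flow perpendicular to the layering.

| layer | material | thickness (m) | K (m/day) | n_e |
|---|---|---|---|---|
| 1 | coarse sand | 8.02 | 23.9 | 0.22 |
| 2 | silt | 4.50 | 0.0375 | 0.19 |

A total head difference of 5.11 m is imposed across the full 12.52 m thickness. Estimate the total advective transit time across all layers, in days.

61.7

With flow normal to the layers, continuity requires the same specific discharge q through every layer.
Σ(b_i/K_i) = 8.02/23.9 + 4.50/0.0375 = 120.3 d.
q = Δh / Σ(b_i/K_i) = 5.11 / 120.3 = 0.04246 m/day.
In each layer the seepage velocity is v_i = q/n_i, so the layer transit time is t_i = b_i·n_i / q:
  layer 1 (coarse sand): t_1 = 8.02 × 0.22 / 0.04246 = 41.55 d
  layer 2 (silt): t_2 = 4.50 × 0.19 / 0.04246 = 20.13 d
Total t = Σ t_i = 61.68 days.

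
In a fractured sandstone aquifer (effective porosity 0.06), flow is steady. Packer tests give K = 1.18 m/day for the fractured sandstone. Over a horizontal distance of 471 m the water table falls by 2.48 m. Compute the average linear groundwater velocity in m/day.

0.104

Hydraulic gradient i = Δh / L = 2.48 / 471 = 0.005265.
Darcy flux q = K · i = 1.180 × 0.005265 = 0.006213 m/day.
Seepage velocity v = q / n_e = 0.006213 / 0.06 = 0.1036 m/day.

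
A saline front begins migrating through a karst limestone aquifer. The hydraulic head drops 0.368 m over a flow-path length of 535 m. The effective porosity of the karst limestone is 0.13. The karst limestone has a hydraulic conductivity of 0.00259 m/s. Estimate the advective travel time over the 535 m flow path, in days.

452

Convert K: 0.00259 m/s × 86400 = 223.8 m/day.
Hydraulic gradient i = Δh / L = 0.368 / 535 = 0.0006879.
Darcy flux q = K · i = 223.8 × 0.0006879 = 0.1539 m/day.
Seepage velocity v = q / n_e = 0.1539 / 0.13 = 1.184 m/day.
Travel time t = L / v = 535 / 1.184 = 451.8 days.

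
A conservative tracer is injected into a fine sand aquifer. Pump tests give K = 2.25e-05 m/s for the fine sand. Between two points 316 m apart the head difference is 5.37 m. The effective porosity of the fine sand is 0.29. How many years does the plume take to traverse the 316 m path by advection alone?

Convert K: 2.25e-05 m/s × 86400 = 1.944 m/day.
Hydraulic gradient i = Δh / L = 5.37 / 316 = 0.01699.
Darcy flux q = K · i = 1.944 × 0.01699 = 0.03304 m/day.
Seepage velocity v = q / n_e = 0.03304 / 0.29 = 0.1139 m/day.
Travel time t = L / v = 316 / 0.1139 = 2774 days = 7.595 years.

7.59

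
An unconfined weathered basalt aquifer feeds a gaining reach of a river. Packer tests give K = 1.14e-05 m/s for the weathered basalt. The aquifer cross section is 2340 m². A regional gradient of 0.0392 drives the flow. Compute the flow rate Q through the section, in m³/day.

90.3

Convert K: 1.14e-05 m/s × 86400 = 0.9850 m/day.
Hydraulic gradient i = 0.0392.
Darcy's law: Q = K · A · i = 0.9850 × 2340 × 0.03920 = 90.35 m³/day.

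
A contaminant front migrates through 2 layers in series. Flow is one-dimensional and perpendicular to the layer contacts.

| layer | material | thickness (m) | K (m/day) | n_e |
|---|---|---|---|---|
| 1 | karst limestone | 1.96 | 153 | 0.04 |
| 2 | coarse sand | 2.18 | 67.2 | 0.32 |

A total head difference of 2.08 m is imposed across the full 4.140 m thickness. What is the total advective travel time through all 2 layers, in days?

0.0169

With flow normal to the layers, continuity requires the same specific discharge q through every layer.
Σ(b_i/K_i) = 1.96/153 + 2.18/67.2 = 0.04525 d.
q = Δh / Σ(b_i/K_i) = 2.08 / 0.04525 = 45.97 m/day.
In each layer the seepage velocity is v_i = q/n_i, so the layer transit time is t_i = b_i·n_i / q:
  layer 1 (karst limestone): t_1 = 1.96 × 0.04 / 45.97 = 0.001706 d
  layer 2 (coarse sand): t_2 = 2.18 × 0.32 / 45.97 = 0.01518 d
Total t = Σ t_i = 0.01688 days.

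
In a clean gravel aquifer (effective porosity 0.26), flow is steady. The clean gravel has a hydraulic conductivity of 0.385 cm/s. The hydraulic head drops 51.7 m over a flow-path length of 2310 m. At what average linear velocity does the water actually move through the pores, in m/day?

Convert K: 0.385 cm/s × 864 = 332.6 m/day.
Hydraulic gradient i = Δh / L = 51.7 / 2310 = 0.02238.
Darcy flux q = K · i = 332.6 × 0.02238 = 7.445 m/day.
Seepage velocity v = q / n_e = 7.445 / 0.26 = 28.63 m/day.

28.6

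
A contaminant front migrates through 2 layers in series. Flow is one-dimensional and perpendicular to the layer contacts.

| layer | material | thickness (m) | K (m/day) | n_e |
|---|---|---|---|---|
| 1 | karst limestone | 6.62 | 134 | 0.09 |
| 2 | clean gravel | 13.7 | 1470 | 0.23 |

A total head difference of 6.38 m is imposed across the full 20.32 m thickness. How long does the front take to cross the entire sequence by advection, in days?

With flow normal to the layers, continuity requires the same specific discharge q through every layer.
Σ(b_i/K_i) = 6.62/134 + 13.7/1470 = 0.05872 d.
q = Δh / Σ(b_i/K_i) = 6.38 / 0.05872 = 108.6 m/day.
In each layer the seepage velocity is v_i = q/n_i, so the layer transit time is t_i = b_i·n_i / q:
  layer 1 (karst limestone): t_1 = 6.62 × 0.09 / 108.6 = 0.005484 d
  layer 2 (clean gravel): t_2 = 13.7 × 0.23 / 108.6 = 0.02900 d
Total t = Σ t_i = 0.03449 days.

0.0345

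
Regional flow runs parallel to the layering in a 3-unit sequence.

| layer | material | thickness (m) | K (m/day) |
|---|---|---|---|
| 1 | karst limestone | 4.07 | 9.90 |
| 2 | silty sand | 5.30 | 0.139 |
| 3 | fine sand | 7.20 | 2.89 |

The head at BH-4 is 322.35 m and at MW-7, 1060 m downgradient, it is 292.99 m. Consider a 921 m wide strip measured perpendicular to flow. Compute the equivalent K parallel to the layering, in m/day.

3.73

Flow is parallel to layering, so each bed carries its own Darcy discharge and the transmissivities add.
Σ(K_i·b_i) = 9.90×4.07 + 0.139×5.30 + 2.89×7.20 = 61.84 m²/day.
Total thickness b = 16.57 m, so K_eq = Σ(K_i·b_i)/b = 3.732 m/day.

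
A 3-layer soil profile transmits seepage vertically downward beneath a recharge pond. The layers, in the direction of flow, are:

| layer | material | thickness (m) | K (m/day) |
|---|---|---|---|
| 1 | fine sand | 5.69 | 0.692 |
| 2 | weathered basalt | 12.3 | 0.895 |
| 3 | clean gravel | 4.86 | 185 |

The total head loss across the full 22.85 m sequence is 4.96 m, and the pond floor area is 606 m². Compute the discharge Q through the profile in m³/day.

137

Flow is perpendicular to layering, so the layers act in series and the equivalent K is the thickness-weighted harmonic mean.
Total thickness L = 5.69 + 12.3 + 4.86 = 22.85 m.
Σ(b_i/K_i) = 5.69/0.692 + 12.3/0.895 + 4.86/185 = 21.99 d.
K_eq = L / Σ(b_i/K_i) = 22.85 / 21.99 = 1.039 m/day.
Q = K_eq · A · (Δh/L) = 1.039 × 606 × (4.96/22.85) = 136.7 m³/day.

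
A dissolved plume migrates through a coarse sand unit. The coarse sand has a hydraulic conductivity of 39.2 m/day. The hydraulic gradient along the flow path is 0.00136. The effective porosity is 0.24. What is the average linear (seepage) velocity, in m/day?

0.222

Hydraulic gradient i = 0.00136.
Darcy flux q = K · i = 39.20 × 0.001360 = 0.05331 m/day.
Seepage velocity v = q / n_e = 0.05331 / 0.24 = 0.2221 m/day.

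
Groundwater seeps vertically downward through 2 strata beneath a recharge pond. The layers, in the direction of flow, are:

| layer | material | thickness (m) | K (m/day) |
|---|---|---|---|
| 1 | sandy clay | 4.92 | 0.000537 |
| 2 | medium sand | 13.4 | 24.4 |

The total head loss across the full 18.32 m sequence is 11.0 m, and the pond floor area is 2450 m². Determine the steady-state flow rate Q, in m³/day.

Flow is perpendicular to layering, so the layers act in series and the equivalent K is the thickness-weighted harmonic mean.
Total thickness L = 4.92 + 13.4 = 18.32 m.
Σ(b_i/K_i) = 4.92/0.000537 + 13.4/24.4 = 9163 d.
K_eq = L / Σ(b_i/K_i) = 18.32 / 9163 = 0.001999 m/day.
Q = K_eq · A · (Δh/L) = 0.001999 × 2450 × (11.0/18.32) = 2.941 m³/day.

2.94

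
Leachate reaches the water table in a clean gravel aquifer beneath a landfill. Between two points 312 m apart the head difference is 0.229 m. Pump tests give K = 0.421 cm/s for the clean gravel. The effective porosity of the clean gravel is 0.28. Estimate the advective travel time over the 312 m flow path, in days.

Convert K: 0.421 cm/s × 864 = 363.7 m/day.
Hydraulic gradient i = Δh / L = 0.229 / 312 = 0.0007340.
Darcy flux q = K · i = 363.7 × 0.0007340 = 0.2670 m/day.
Seepage velocity v = q / n_e = 0.2670 / 0.28 = 0.9535 m/day.
Travel time t = L / v = 312 / 0.9535 = 327.2 days.

327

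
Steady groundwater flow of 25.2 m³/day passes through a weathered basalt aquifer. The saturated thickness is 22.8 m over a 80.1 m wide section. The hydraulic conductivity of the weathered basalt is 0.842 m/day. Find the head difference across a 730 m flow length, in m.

12.0

Cross-sectional area A = 80.1 × 22.8 = 1826 m².
From Q = K·A·i, i = Q / (K·A) = 25.2 / (0.8420 × 1826) = 0.01639.
Head loss Δh = i · L = 0.01639 × 730 = 11.96 m.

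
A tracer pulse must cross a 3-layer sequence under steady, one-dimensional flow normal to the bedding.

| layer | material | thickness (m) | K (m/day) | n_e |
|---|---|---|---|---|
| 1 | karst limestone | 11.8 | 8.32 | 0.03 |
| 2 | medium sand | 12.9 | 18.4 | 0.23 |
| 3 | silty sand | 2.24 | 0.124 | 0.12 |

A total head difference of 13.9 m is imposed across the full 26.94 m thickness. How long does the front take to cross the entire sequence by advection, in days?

5.21

With flow normal to the layers, continuity requires the same specific discharge q through every layer.
Σ(b_i/K_i) = 11.8/8.32 + 12.9/18.4 + 2.24/0.124 = 20.18 d.
q = Δh / Σ(b_i/K_i) = 13.9 / 20.18 = 0.6887 m/day.
In each layer the seepage velocity is v_i = q/n_i, so the layer transit time is t_i = b_i·n_i / q:
  layer 1 (karst limestone): t_1 = 11.8 × 0.03 / 0.6887 = 0.5140 d
  layer 2 (medium sand): t_2 = 12.9 × 0.23 / 0.6887 = 4.308 d
  layer 3 (silty sand): t_3 = 2.24 × 0.12 / 0.6887 = 0.3903 d
Total t = Σ t_i = 5.213 days.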